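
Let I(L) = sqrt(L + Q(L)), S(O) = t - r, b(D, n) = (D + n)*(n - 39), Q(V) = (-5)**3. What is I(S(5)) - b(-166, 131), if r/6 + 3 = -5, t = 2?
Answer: 3220 + 5*I*sqrt(3) ≈ 3220.0 + 8.6602*I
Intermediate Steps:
Q(V) = -125
r = -48 (r = -18 + 6*(-5) = -18 - 30 = -48)
b(D, n) = (-39 + n)*(D + n) (b(D, n) = (D + n)*(-39 + n) = (-39 + n)*(D + n))
S(O) = 50 (S(O) = 2 - 1*(-48) = 2 + 48 = 50)
I(L) = sqrt(-125 + L) (I(L) = sqrt(L - 125) = sqrt(-125 + L))
I(S(5)) - b(-166, 131) = sqrt(-125 + 50) - (131**2 - 39*(-166) - 39*131 - 166*131) = sqrt(-75) - (17161 + 6474 - 5109 - 21746) = 5*I*sqrt(3) - 1*(-3220) = 5*I*sqrt(3) + 3220 = 3220 + 5*I*sqrt(3)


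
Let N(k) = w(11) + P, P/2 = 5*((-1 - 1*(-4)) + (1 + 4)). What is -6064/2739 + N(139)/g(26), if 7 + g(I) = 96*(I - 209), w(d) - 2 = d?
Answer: -106829527/48137925 ≈ -2.2192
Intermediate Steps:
w(d) = 2 + d
P = 80 (P = 2*(5*((-1 - 1*(-4)) + (1 + 4))) = 2*(5*((-1 + 4) + 5)) = 2*(5*(3 + 5)) = 2*(5*8) = 2*40 = 80)
N(k) = 93 (N(k) = (2 + 11) + 80 = 13 + 80 = 93)
g(I) = -20071 + 96*I (g(I) = -7 + 96*(I - 209) = -7 + 96*(-209 + I) = -7 + (-20064 + 96*I) = -20071 + 96*I)
-6064/2739 + N(139)/g(26) = -6064/2739 + 93/(-20071 + 96*26) = -6064*1/2739 + 93/(-20071 + 2496) = -6064/2739 + 93/(-17575) = -6064/2739 + 93*(-1/17575) = -6064/2739 - 93/17575 = -106829527/48137925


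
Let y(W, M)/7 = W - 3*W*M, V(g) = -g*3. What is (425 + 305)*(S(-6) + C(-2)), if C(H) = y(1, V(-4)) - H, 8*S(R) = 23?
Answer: -701165/4 ≈ -1.7529e+5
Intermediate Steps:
S(R) = 23/8 (S(R) = (1/8)*23 = 23/8)
V(g) = -3*g
y(W, M) = 7*W - 21*M*W (y(W, M) = 7*(W - 3*W*M) = 7*(W - 3*M*W) = 7*W - 21*M*W)
C(H) = -245 - H (C(H) = 7*1*(1 - (-9)*(-4)) - H = 7*1*(1 - 3*12) - H = 7*1*(1 - 36) - H = 7*1*(-35) - H = -245 - H)
(425 + 305)*(S(-6) + C(-2)) = (425 + 305)*(23/8 + (-245 - 1*(-2))) = 730*(23/8 + (-245 + 2)) = 730*(23/8 - 243) = 730*(-1921/8) = -701165/4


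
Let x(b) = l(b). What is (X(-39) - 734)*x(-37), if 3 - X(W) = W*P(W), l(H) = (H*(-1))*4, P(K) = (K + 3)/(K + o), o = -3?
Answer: -722684/7 ≈ -1.0324e+5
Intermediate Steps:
P(K) = (3 + K)/(-3 + K) (P(K) = (K + 3)/(K - 3) = (3 + K)/(-3 + K))
l(H) = -4*H (l(H) = -H*4 = -4*H)
X(W) = 3 - W*(3 + W)/(-3 + W)
x(b) = -4*b
(X(-39) - 734)*x(-37) = ((-9 - 1*(-39)**2)/(-3 - 39) - 734)*(-4*(-37)) = ((-9 - 1*1521)/(-42) - 734)*148 = (-(-9 - 1521)/42 - 734)*148 = (-1/42*(-1530) - 734)*148 = (255/7 - 734)*148 = -4883/7*148 = -722684/7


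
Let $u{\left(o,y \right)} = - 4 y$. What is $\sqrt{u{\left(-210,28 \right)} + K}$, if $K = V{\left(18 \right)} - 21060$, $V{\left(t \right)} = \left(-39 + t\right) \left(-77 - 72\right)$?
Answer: $i \sqrt{18043} \approx 134.32 i$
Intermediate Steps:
$V{\left(t \right)} = 5811 - 149 t$ ($V{\left(t \right)} = \left(-39 + t\right) \left(-149\right) = 5811 - 149 t$)
$K = -17931$ ($K = \left(5811 - 2682\right) - 21060 = 3129 - 21060 = -17931$)
$\sqrt{u{\left(-210,28 \right)} + K} = \sqrt{\left(-4\right) 28 - 17931} = \sqrt{-112 - 17931} = \sqrt{-18043} = i \sqrt{18043}$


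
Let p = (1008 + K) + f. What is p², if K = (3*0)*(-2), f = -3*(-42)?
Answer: 1285956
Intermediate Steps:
f = 126
K = 0 (K = 0*(-2) = 0)
p = 1134 (p = (1008 + 0) + 126 = 1008 + 126 = 1134)
p² = 1134² = 1285956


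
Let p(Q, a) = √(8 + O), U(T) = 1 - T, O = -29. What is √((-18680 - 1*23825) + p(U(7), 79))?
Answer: √(-42505 + I*√21) ≈ 0.011 + 206.17*I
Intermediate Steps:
p(Q, a) = I*√21 (p(Q, a) = √(8 - 29) = √(-21) = I*√21)
√((-18680 - 1*23825) + p(U(7), 79)) = √((-18680 - 1*23825) + I*√21) = √((-18680 - 23825) + I*√21) = √(-42505 + I*√21)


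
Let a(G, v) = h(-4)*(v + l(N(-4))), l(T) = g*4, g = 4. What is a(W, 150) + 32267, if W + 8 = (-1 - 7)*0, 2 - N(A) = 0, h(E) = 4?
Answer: 32931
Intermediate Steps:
N(A) = 2 (N(A) = 2 - 1*0 = 2 + 0 = 2)
l(T) = 16 (l(T) = 4*4 = 16)
W = -8 (W = -8 + (-1 - 7)*0 = -8 - 8*0 = -8 + 0 = -8)
a(G, v) = 64 + 4*v (a(G, v) = 4*(v + 16) = 4*(16 + v) = 64 + 4*v)
a(W, 150) + 32267 = (64 + 4*150) + 32267 = (64 + 600) + 32267 = 664 + 32267 = 32931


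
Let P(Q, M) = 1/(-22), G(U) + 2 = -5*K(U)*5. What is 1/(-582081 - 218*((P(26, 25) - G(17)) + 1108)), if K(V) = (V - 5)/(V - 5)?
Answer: -11/9124512 ≈ -1.2055e-6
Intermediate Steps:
K(V) = 1 (K(V) = (-5 + V)/(-5 + V) = 1)
G(U) = -27 (G(U) = -2 - 5*1*5 = -2 - 5*5 = -2 - 25 = -27)
P(Q, M) = -1/22
1/(-582081 - 218*((P(26, 25) - G(17)) + 1108)) = 1/(-582081 - 218*((-1/22 - 1*(-27)) + 1108)) = 1/(-582081 - 218*((-1/22 + 27) + 1108)) = 1/(-582081 - 218*(593/22 + 1108)) = 1/(-582081 - 218*24969/22) = 1/(-582081 - 2721621/11) = 1/(-9124512/11) = -11/9124512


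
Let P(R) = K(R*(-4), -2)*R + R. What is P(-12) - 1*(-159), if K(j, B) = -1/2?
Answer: 153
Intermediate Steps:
K(j, B) = -½ (K(j, B) = -1*½ = -½)
P(R) = R/2 (P(R) = -R/2 + R = R/2)
P(-12) - 1*(-159) = (½)*(-12) - 1*(-159) = -6 + 159 = 153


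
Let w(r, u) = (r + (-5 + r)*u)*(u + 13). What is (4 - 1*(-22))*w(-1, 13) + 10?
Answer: -53394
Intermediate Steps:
w(r, u) = (13 + u)*(r + u*(-5 + r)) (w(r, u) = (r + u*(-5 + r))*(13 + u) = (13 + u)*(r + u*(-5 + r)))
(4 - 1*(-22))*w(-1, 13) + 10 = (4 - 1*(-22))*(-65*13 - 5*13² + 13*(-1) - 1*13² + 14*(-1)*13) + 10 = (4 + 22)*(-845 - 5*169 - 13 - 1*169 - 182) + 10 = 26*(-845 - 845 - 13 - 169 - 182) + 10 = 26*(-2054) + 10 = -53404 + 10 = -53394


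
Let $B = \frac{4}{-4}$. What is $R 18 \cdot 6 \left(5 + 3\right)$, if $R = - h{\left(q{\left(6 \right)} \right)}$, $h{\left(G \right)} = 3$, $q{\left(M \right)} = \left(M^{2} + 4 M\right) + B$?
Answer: $-2592$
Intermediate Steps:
$B = -1$ ($B = 4 \left(- \frac{1}{4}\right) = -1$)
$q{\left(M \right)} = -1 + M^{2} + 4 M$ ($q{\left(M \right)} = \left(M^{2} + 4 M\right) - 1 = -1 + M^{2} + 4 M$)
$R = -3$ ($R = \left(-1\right) 3 = -3$)
$R 18 \cdot 6 \left(5 + 3\right) = \left(-3\right) 18 \cdot 6 \left(5 + 3\right) = - 54 \cdot 6 \cdot 8 = \left(-54\right) 48 = -2592$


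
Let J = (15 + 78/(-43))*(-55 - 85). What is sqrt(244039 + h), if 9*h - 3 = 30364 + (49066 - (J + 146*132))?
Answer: 2*sqrt(1043926007)/129 ≈ 500.93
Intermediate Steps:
J = -79380/43 (J = (15 + 78*(-1/43))*(-140) = (15 - 78/43)*(-140) = (567/43)*(-140) = -79380/43 ≈ -1846.0)
h = 2666303/387 (h = 1/3 + (30364 + (49066 - (-79380/43 + 146*132)))/9 = 1/3 + (30364 + (49066 - (-79380/43 + 19272)))/9 = 1/3 + (30364 + (49066 - 1*749316/43))/9 = 1/3 + (30364 + (49066 - 749316/43))/9 = 1/3 + (30364 + 1360522/43)/9 = 1/3 + (1/9)*(2666174/43) = 1/3 + 2666174/387 = 2666303/387 ≈ 6889.7)
sqrt(244039 + h) = sqrt(244039 + 2666303/387) = sqrt(97109396/387) = 2*sqrt(1043926007)/129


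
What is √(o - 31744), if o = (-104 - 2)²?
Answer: 2*I*√5127 ≈ 143.21*I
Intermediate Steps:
o = 11236 (o = (-106)² = 11236)
√(o - 31744) = √(11236 - 31744) = √(-20508) = 2*I*√5127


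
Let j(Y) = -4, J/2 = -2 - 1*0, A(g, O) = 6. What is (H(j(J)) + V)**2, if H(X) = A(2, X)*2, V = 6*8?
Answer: 3600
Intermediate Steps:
J = -4 (J = 2*(-2 - 1*0) = 2*(-2 + 0) = 2*(-2) = -4)
V = 48
H(X) = 12 (H(X) = 6*2 = 12)
(H(j(J)) + V)**2 = (12 + 48)**2 = 60**2 = 3600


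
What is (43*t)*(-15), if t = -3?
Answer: 1935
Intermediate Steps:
(43*t)*(-15) = (43*(-3))*(-15) = -129*(-15) = 1935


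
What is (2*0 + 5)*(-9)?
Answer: -45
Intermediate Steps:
(2*0 + 5)*(-9) = (0 + 5)*(-9) = 5*(-9) = -45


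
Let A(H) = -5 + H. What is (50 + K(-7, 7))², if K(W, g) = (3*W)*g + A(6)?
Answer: 9216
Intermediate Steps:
K(W, g) = 1 + 3*W*g (K(W, g) = (3*W)*g + (-5 + 6) = 3*W*g + 1 = 1 + 3*W*g)
(50 + K(-7, 7))² = (50 + (1 + 3*(-7)*7))² = (50 + (1 - 147))² = (50 - 146)² = (-96)² = 9216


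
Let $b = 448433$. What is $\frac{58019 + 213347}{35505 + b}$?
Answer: $\frac{135683}{241969} \approx 0.56075$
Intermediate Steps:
$\frac{58019 + 213347}{35505 + b} = \frac{58019 + 213347}{35505 + 448433} = \frac{271366}{483938} = 271366 \cdot \frac{1}{483938} = \frac{135683}{241969}$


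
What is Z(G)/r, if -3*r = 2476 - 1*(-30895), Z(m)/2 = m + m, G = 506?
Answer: -6072/33371 ≈ -0.18195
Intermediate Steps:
Z(m) = 4*m (Z(m) = 2*(m + m) = 2*(2*m) = 4*m)
r = -33371/3 (r = -(2476 - 1*(-30895))/3 = -(2476 + 30895)/3 = -⅓*33371 = -33371/3 ≈ -11124.)
Z(G)/r = (4*506)/(-33371/3) = 2024*(-3/33371) = -6072/33371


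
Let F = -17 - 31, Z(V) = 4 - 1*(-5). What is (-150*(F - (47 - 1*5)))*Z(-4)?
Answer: 121500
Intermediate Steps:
Z(V) = 9 (Z(V) = 4 + 5 = 9)
F = -48
(-150*(F - (47 - 1*5)))*Z(-4) = -150*(-48 - (47 - 1*5))*9 = -150*(-48 - (47 - 5))*9 = -150*(-48 - 1*42)*9 = -150*(-48 - 42)*9 = -150*(-90)*9 = 13500*9 = 121500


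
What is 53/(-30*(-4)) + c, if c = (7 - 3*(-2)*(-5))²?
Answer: 63533/120 ≈ 529.44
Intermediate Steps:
c = 529 (c = (7 + 6*(-5))² = (7 - 30)² = (-23)² = 529)
53/(-30*(-4)) + c = 53/(-30*(-4)) + 529 = 53/120 + 529 = 63533/120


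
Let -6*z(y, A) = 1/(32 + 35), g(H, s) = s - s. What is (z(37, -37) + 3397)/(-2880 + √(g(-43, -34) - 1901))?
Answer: -655484640/555852167 - 1365593*I*√1901/3335113002 ≈ -1.1792 - 0.017853*I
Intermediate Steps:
g(H, s) = 0
z(y, A) = -1/402 (z(y, A) = -1/(6*(32 + 35)) = -⅙/67 = -⅙*1/67 = -1/402)
(z(37, -37) + 3397)/(-2880 + √(g(-43, -34) - 1901)) = (-1/402 + 3397)/(-2880 + √(0 - 1901)) = 1365593/(402*(-2880 + √(-1901))) = 1365593/(402*(-2880 + I*√1901))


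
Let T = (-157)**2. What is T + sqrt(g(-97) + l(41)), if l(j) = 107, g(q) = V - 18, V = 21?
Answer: 24649 + sqrt(110) ≈ 24660.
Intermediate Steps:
g(q) = 3 (g(q) = 21 - 18 = 3)
T = 24649
T + sqrt(g(-97) + l(41)) = 24649 + sqrt(3 + 107) = 24649 + sqrt(110)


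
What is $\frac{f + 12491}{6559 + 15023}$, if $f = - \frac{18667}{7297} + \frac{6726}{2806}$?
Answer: $\frac{11625213481}{20086349742} \approx 0.57876$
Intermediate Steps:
$f = - \frac{1649990}{10237691}$ ($f = \left(-18667\right) \frac{1}{7297} + 6726 \cdot \frac{1}{2806} = - \frac{18667}{7297} + \frac{3363}{1403} = - \frac{1649990}{10237691} \approx -0.16117$)
$\frac{f + 12491}{6559 + 15023} = \frac{- \frac{1649990}{10237691} + 12491}{6559 + 15023} = \frac{127877348291}{10237691 \cdot 21582} = \frac{127877348291}{10237691} \cdot \frac{1}{21582} = \frac{11625213481}{20086349742}$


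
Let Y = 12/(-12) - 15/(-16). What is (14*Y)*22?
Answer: -77/4 ≈ -19.250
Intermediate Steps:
Y = -1/16 (Y = 12*(-1/12) - 15*(-1/16) = -1 + 15/16 = -1/16 ≈ -0.062500)
(14*Y)*22 = (14*(-1/16))*22 = -7/8*22 = -77/4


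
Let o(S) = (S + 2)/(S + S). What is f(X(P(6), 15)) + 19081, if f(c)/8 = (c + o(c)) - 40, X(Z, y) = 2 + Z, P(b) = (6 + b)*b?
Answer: 716213/37 ≈ 19357.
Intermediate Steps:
P(b) = b*(6 + b)
o(S) = (2 + S)/(2*S) (o(S) = (2 + S)/((2*S)) = (2 + S)*(1/(2*S)) = (2 + S)/(2*S))
f(c) = -320 + 8*c + 4*(2 + c)/c (f(c) = 8*((c + (2 + c)/(2*c)) - 40) = 8*(-40 + c + (2 + c)/(2*c)) = -320 + 8*c + 4*(2 + c)/c)
f(X(P(6), 15)) + 19081 = (-316 + 8*(2 + 6*(6 + 6)) + 8/(2 + 6*(6 + 6))) + 19081 = (-316 + 8*(2 + 6*12) + 8/(2 + 6*12)) + 19081 = (-316 + 8*(2 + 72) + 8/(2 + 72)) + 19081 = (-316 + 8*74 + 8/74) + 19081 = (-316 + 592 + 8*(1/74)) + 19081 = (-316 + 592 + 4/37) + 19081 = 10216/37 + 19081 = 716213/37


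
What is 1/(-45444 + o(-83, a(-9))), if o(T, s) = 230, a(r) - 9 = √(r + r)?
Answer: -1/45214 ≈ -2.2117e-5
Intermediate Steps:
a(r) = 9 + √2*√r (a(r) = 9 + √(r + r) = 9 + √(2*r) = 9 + √2*√r)
1/(-45444 + o(-83, a(-9))) = 1/(-45444 + 230) = 1/(-45214) = -1/45214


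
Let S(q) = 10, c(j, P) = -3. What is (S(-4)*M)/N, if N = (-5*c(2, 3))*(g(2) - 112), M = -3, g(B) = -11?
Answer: 2/123 ≈ 0.016260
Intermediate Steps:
N = -1845 (N = (-5*(-3))*(-11 - 112) = 15*(-123) = -1845)
(S(-4)*M)/N = (10*(-3))/(-1845) = -30*(-1/1845) = 2/123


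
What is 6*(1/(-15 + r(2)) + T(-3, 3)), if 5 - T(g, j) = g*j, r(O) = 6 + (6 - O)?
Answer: 414/5 ≈ 82.800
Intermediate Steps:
r(O) = 12 - O
T(g, j) = 5 - g*j
6*(1/(-15 + r(2)) + T(-3, 3)) = 6*(1/(-15 + (12 - 1*2)) + (5 - 1*(-3)*3)) = 6*(1/(-15 + (12 - 2)) + (5 + 9)) = 6*(1/(-15 + 10) + 14) = 6*(1/(-5) + 14) = 6*(-⅕ + 14) = 6*(69/5) = 414/5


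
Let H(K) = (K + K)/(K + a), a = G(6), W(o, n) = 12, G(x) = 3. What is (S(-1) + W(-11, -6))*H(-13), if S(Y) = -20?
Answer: -104/5 ≈ -20.800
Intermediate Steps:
a = 3
H(K) = 2*K/(3 + K) (H(K) = (K + K)/(K + 3) = (2*K)/(3 + K) = 2*K/(3 + K))
(S(-1) + W(-11, -6))*H(-13) = (-20 + 12)*(2*(-13)/(3 - 13)) = -16*(-13)/(-10) = -16*(-13)*(-1)/10 = -8*13/5 = -104/5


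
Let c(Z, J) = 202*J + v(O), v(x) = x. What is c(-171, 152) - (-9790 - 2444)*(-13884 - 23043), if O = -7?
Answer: -451734221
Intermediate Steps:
c(Z, J) = -7 + 202*J (c(Z, J) = 202*J - 7 = -7 + 202*J)
c(-171, 152) - (-9790 - 2444)*(-13884 - 23043) = (-7 + 202*152) - (-9790 - 2444)*(-13884 - 23043) = (-7 + 30704) - (-12234)*(-36927) = 30697 - 1*451764918 = 30697 - 451764918 = -451734221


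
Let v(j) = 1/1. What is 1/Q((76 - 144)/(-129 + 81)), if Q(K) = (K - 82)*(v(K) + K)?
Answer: -144/28043 ≈ -0.0051350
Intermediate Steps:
v(j) = 1
Q(K) = (1 + K)*(-82 + K) (Q(K) = (K - 82)*(1 + K) = (-82 + K)*(1 + K) = (1 + K)*(-82 + K))
1/Q((76 - 144)/(-129 + 81)) = 1/(-82 + ((76 - 144)/(-129 + 81))**2 - 81*(76 - 144)/(-129 + 81)) = 1/(-82 + (-68/(-48))**2 - (-5508)/(-48)) = 1/(-82 + (-68*(-1/48))**2 - (-5508)*(-1)/48) = 1/(-82 + (17/12)**2 - 81*17/12) = 1/(-82 + 289/144 - 459/4) = 1/(-28043/144) = -144/28043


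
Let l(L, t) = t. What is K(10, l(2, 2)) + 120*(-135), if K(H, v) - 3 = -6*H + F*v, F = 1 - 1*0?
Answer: -16255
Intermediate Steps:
F = 1 (F = 1 + 0 = 1)
K(H, v) = 3 + v - 6*H (K(H, v) = 3 + (-6*H + 1*v) = 3 + (-6*H + v) = 3 + (v - 6*H) = 3 + v - 6*H)
K(10, l(2, 2)) + 120*(-135) = (3 + 2 - 6*10) + 120*(-135) = (3 + 2 - 60) - 16200 = -55 - 16200 = -16255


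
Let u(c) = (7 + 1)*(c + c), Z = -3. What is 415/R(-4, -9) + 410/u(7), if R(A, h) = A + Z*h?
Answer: 27955/1288 ≈ 21.704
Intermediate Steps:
u(c) = 16*c (u(c) = 8*(2*c) = 16*c)
R(A, h) = A - 3*h
415/R(-4, -9) + 410/u(7) = 415/(-4 - 3*(-9)) + 410/((16*7)) = 415/(-4 + 27) + 410/112 = 415/23 + 410*(1/112) = 415*(1/23) + 205/56 = 415/23 + 205/56 = 27955/1288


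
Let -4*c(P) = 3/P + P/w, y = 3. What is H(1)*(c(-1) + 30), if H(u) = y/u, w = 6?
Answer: 739/8 ≈ 92.375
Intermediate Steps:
c(P) = -3/(4*P) - P/24 (c(P) = -(3/P + P/6)/4 = -3/(4*P) - P/24)
H(u) = 3/u
H(1)*(c(-1) + 30) = (3/1)*((1/24)*(-18 - 1*(-1)²)/(-1) + 30) = (3*1)*((1/24)*(-1)*(-18 - 1*1) + 30) = 3*((1/24)*(-1)*(-18 - 1) + 30) = 3*((1/24)*(-1)*(-19) + 30) = 3*(19/24 + 30) = 3*(739/24) = 739/8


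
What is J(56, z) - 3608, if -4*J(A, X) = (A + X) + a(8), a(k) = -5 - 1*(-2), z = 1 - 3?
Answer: -14483/4 ≈ -3620.8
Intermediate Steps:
z = -2
a(k) = -3 (a(k) = -5 + 2 = -3)
J(A, X) = ¾ - A/4 - X/4 (J(A, X) = -((A + X) - 3)/4 = -(-3 + A + X)/4 = ¾ - A/4 - X/4)
J(56, z) - 3608 = (¾ - ¼*56 - ¼*(-2)) - 3608 = (¾ - 14 + ½) - 3608 = -51/4 - 3608 = -14483/4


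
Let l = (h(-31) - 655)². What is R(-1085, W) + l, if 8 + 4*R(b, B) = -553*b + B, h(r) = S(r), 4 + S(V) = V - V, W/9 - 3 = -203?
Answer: 2335321/4 ≈ 5.8383e+5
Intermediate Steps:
W = -1800 (W = 27 + 9*(-203) = 27 - 1827 = -1800)
S(V) = -4 (S(V) = -4 + (V - V) = -4 + 0 = -4)
h(r) = -4
R(b, B) = -2 - 553*b/4 + B/4 (R(b, B) = -2 + (-553*b + B)/4 = -2 + (B - 553*b)/4 = -2 + (-553*b/4 + B/4) = -2 - 553*b/4 + B/4)
l = 434281 (l = (-4 - 655)² = (-659)² = 434281)
R(-1085, W) + l = (-2 - 553/4*(-1085) + (¼)*(-1800)) + 434281 = (-2 + 600005/4 - 450) + 434281 = 598197/4 + 434281 = 2335321/4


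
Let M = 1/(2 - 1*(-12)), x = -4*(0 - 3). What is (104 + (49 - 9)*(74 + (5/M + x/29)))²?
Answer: 29082527296/841 ≈ 3.4581e+7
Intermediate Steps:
x = 12 (x = -4*(-3) = 12)
M = 1/14 (M = 1/(2 + 12) = 1/14 ≈ 0.071429)
(104 + (49 - 9)*(74 + (5/M + x/29)))² = (104 + (49 - 9)*(74 + (5/(1/14) + 12/29)))² = (104 + 40*(74 + (5*14 + 12*(1/29))))² = (104 + 40*(74 + (70 + 12/29)))² = (104 + 40*(74 + 2042/29))² = (104 + 40*(4188/29))² = (104 + 167520/29)² = (170536/29)² = 29082527296/841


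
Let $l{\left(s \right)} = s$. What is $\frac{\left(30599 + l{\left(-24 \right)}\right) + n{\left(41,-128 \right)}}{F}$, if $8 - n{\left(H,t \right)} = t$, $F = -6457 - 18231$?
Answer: $- \frac{30711}{24688} \approx -1.244$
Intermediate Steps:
$F = -24688$ ($F = -6457 - 18231 = -24688$)
$n{\left(H,t \right)} = 8 - t$
$\frac{\left(30599 + l{\left(-24 \right)}\right) + n{\left(41,-128 \right)}}{F} = \frac{\left(30599 - 24\right) + \left(8 - -128\right)}{-24688} = \left(30575 + \left(8 + 128\right)\right) \left(- \frac{1}{24688}\right) = \left(30575 + 136\right) \left(- \frac{1}{24688}\right) = 30711 \left(- \frac{1}{24688}\right) = - \frac{30711}{24688}$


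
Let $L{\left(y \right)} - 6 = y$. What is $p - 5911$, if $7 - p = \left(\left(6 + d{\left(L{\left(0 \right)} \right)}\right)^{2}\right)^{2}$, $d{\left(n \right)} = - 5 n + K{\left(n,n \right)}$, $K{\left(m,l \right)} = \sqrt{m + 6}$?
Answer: $-379296 + 112896 \sqrt{3} \approx -1.8375 \cdot 10^{5}$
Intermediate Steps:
$K{\left(m,l \right)} = \sqrt{6 + m}$
$L{\left(y \right)} = 6 + y$
$d{\left(n \right)} = \sqrt{6 + n} - 5 n$ ($d{\left(n \right)} = - 5 n + \sqrt{6 + n} = \sqrt{6 + n} - 5 n$)
$p = 7 - \left(-24 + 2 \sqrt{3}\right)^{4}$ ($p = 7 - \left(\left(6 - \left(- \sqrt{6 + \left(6 + 0\right)} + 5 \left(6 + 0\right)\right)\right)^{2}\right)^{2} = 7 - \left(\left(6 + \left(\sqrt{6 + 6} - 30\right)\right)^{2}\right)^{2} = 7 - \left(\left(6 - \left(30 - \sqrt{12}\right)\right)^{2}\right)^{2} = 7 - \left(\left(6 - \left(30 - 2 \sqrt{3}\right)\right)^{2}\right)^{2} = 7 - \left(\left(-24 + 2 \sqrt{3}\right)^{2}\right)^{2} = 7 - \left(-24 + 2 \sqrt{3}\right)^{4} \approx -1.7784 \cdot 10^{5}$)
$p - 5911 = \left(-373385 + 112896 \sqrt{3}\right) - 5911 = -379296 + 112896 \sqrt{3}$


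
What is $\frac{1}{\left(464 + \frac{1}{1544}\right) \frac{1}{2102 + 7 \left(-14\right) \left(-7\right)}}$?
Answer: $\frac{4304672}{716417} \approx 6.0086$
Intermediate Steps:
$\frac{1}{\left(464 + \frac{1}{1544}\right) \frac{1}{2102 + 7 \left(-14\right) \left(-7\right)}} = \frac{1}{\left(464 + \frac{1}{1544}\right) \frac{1}{2102 - -686}} = \frac{1}{\frac{716417}{1544} \frac{1}{2102 + 686}} = \frac{1}{\frac{716417}{1544} \cdot \frac{1}{2788}} = \frac{1}{\frac{716417}{4304672}} = \frac{4304672}{716417}$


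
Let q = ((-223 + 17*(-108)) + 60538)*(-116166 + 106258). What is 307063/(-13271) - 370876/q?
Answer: -44477607513580/1922337301893 ≈ -23.137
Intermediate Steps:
q = -579409932 (q = ((-223 - 1836) + 60538)*(-9908) = (-2059 + 60538)*(-9908) = 58479*(-9908) = -579409932)
307063/(-13271) - 370876/q = 307063/(-13271) - 370876/(-579409932) = 307063*(-1/13271) - 370876*(-1/579409932) = -307063/13271 + 92719/144852483 = -44477607513580/1922337301893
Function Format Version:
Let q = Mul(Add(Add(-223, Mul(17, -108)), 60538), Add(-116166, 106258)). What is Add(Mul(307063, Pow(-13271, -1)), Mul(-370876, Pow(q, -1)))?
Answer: Rational(-44477607513580, 1922337301893) ≈ -23.137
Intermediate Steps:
q = -579409932 (q = Mul(Add(Add(-223, -1836), 60538), -9908) = Mul(Add(-2059, 60538), -9908) = Mul(58479, -9908) = -579409932)
Add(Mul(307063, Pow(-13271, -1)), Mul(-370876, Pow(q, -1))) = Add(Mul(307063, Pow(-13271, -1)), Mul(-370876, Pow(-579409932, -1))) = Add(Mul(307063, Rational(-1, 13271)), Mul(-370876, Rational(-1, 579409932))) = Add(Rational(-307063, 13271), Rational(92719, 144852483)) = Rational(-44477607513580, 1922337301893)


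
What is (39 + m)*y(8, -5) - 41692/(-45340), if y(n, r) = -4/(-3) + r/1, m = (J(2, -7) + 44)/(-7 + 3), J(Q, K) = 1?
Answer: -4571653/45340 ≈ -100.83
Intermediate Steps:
m = -45/4 (m = (1 + 44)/(-7 + 3) = 45/(-4) = 45*(-1/4) = -45/4 ≈ -11.250)
y(n, r) = 4/3 + r (y(n, r) = -4*(-1/3) + r*1 = 4/3 + r)
(39 + m)*y(8, -5) - 41692/(-45340) = (39 - 45/4)*(4/3 - 5) - 41692/(-45340) = (111/4)*(-11/3) - 41692*(-1/45340) = -407/4 + 10423/11335 = -4571653/45340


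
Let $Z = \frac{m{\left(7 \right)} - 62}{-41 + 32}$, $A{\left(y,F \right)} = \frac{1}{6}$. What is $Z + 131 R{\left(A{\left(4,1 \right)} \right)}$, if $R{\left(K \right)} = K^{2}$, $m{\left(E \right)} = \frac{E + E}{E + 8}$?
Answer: $\frac{5629}{540} \approx 10.424$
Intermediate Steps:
$A{\left(y,F \right)} = \frac{1}{6}$
$m{\left(E \right)} = \frac{2 E}{8 + E}$
$Z = \frac{916}{135}$ ($Z = \frac{2 \cdot 7 \frac{1}{8 + 7} - 62}{-41 + 32} = \frac{2 \cdot 7 \cdot \frac{1}{15} - 62}{-9} = \left(2 \cdot 7 \cdot \frac{1}{15} - 62\right) \left(- \frac{1}{9}\right) = \left(\frac{14}{15} - 62\right) \left(- \frac{1}{9}\right) = \left(- \frac{916}{15}\right) \left(- \frac{1}{9}\right) = \frac{916}{135} \approx 6.7852$)
$Z + 131 R{\left(A{\left(4,1 \right)} \right)} = \frac{916}{135} + \frac{131}{36} = \frac{5629}{540}$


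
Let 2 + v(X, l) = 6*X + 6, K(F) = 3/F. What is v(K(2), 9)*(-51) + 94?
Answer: -569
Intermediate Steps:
v(X, l) = 4 + 6*X (v(X, l) = -2 + (6*X + 6) = -2 + (6 + 6*X) = 4 + 6*X)
v(K(2), 9)*(-51) + 94 = (4 + 6*(3/2))*(-51) + 94 = (4 + 9)*(-51) + 94 = 13*(-51) + 94 = -663 + 94 = -569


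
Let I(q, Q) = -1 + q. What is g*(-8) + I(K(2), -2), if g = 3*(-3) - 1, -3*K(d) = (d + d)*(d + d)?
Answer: 221/3 ≈ 73.667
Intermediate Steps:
K(d) = -4*d**2/3 (K(d) = -(d + d)*(d + d)/3 = -2*d*2*d/3 = -4*d**2/3)
g = -10 (g = -9 - 1 = -10)
g*(-8) + I(K(2), -2) = -10*(-8) + (-1 - 4/3*2**2) = 80 + (-1 - 4/3*4) = 80 + (-1 - 16/3) = 80 - 19/3 = 221/3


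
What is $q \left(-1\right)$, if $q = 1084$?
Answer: $-1084$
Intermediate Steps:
$q \left(-1\right) = 1084 \left(-1\right) = -1084$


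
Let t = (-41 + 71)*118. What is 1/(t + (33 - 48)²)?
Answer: 1/3765 ≈ 0.00026560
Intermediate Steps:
t = 3540 (t = 30*118 = 3540)
1/(t + (33 - 48)²) = 1/(3540 + (33 - 48)²) = 1/(3540 + (-15)²) = 1/(3540 + 225) = 1/3765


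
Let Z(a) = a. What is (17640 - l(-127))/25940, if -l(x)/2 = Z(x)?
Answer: 8693/12970 ≈ 0.67024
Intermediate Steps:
l(x) = -2*x
(17640 - l(-127))/25940 = (17640 - (-2)*(-127))/25940 = (17640 - 1*254)*(1/25940) = (17640 - 254)*(1/25940) = 17386*(1/25940) = 8693/12970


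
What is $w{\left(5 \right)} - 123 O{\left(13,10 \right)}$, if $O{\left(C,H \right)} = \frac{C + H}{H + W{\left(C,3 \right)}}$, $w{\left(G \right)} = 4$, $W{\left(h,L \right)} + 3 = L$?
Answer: $- \frac{2789}{10} \approx -278.9$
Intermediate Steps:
$W{\left(h,L \right)} = -3 + L$
$O{\left(C,H \right)} = \frac{C + H}{H}$ ($O{\left(C,H \right)} = \frac{C + H}{H + \left(-3 + 3\right)} = \frac{C + H}{H + 0} = \frac{C + H}{H}$)
$w{\left(5 \right)} - 123 O{\left(13,10 \right)} = 4 - 123 \frac{13 + 10}{10} = 4 - 123 \cdot \frac{1}{10} \cdot 23 = 4 - \frac{2829}{10} = - \frac{2789}{10}$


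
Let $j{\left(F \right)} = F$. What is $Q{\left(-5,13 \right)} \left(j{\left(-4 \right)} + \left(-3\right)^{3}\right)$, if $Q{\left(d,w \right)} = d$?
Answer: $155$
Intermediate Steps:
$Q{\left(-5,13 \right)} \left(j{\left(-4 \right)} + \left(-3\right)^{3}\right) = - 5 \left(-4 + \left(-3\right)^{3}\right) = - 5 \left(-4 - 27\right) = \left(-5\right) \left(-31\right) = 155$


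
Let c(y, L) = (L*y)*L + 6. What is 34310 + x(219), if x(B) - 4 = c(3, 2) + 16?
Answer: 34348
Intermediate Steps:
c(y, L) = 6 + y*L² (c(y, L) = y*L² + 6 = 6 + y*L²)
x(B) = 38 (x(B) = 4 + ((6 + 3*2²) + 16) = 4 + ((6 + 3*4) + 16) = 4 + ((6 + 12) + 16) = 4 + (18 + 16) = 4 + 34 = 38)
34310 + x(219) = 34310 + 38 = 34348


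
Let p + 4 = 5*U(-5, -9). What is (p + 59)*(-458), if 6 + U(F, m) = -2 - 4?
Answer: 2290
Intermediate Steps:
U(F, m) = -12 (U(F, m) = -6 + (-2 - 4) = -6 - 6 = -12)
p = -64 (p = -4 + 5*(-12) = -4 - 60 = -64)
(p + 59)*(-458) = (-64 + 59)*(-458) = -5*(-458) = 2290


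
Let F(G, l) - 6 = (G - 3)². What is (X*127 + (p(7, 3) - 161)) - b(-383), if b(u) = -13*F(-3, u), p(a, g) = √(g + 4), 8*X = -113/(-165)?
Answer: 522551/1320 + √7 ≈ 398.52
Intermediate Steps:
X = 113/1320 (X = (-113/(-165))/8 = (-113*(-1/165))/8 = (⅛)*(113/165) = 113/1320 ≈ 0.085606)
F(G, l) = 6 + (-3 + G)² (F(G, l) = 6 + (G - 3)² = 6 + (-3 + G)²)
p(a, g) = √(4 + g)
b(u) = -546 (b(u) = -13*(6 + (-3 - 3)²) = -13*(6 + (-6)²) = -13*(6 + 36) = -13*42 = -546)
(X*127 + (p(7, 3) - 161)) - b(-383) = ((113/1320)*127 + (√(4 + 3) - 161)) - 1*(-546) = (14351/1320 + (√7 - 161)) + 546 = (14351/1320 + (-161 + √7)) + 546 = (-198169/1320 + √7) + 546 = 522551/1320 + √7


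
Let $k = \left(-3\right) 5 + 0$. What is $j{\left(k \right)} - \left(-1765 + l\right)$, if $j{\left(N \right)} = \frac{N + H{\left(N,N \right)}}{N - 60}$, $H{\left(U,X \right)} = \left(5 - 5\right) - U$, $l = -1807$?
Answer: $3572$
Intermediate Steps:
$H{\left(U,X \right)} = - U$ ($H{\left(U,X \right)} = 0 - U = - U$)
$k = -15$ ($k = -15 + 0 = -15$)
$j{\left(N \right)} = 0$ ($j{\left(N \right)} = \frac{N - N}{N - 60} = \frac{0}{-60 + N} = 0$)
$j{\left(k \right)} - \left(-1765 + l\right) = 0 + \left(1765 - -1807\right) = 0 + \left(1765 + 1807\right) = 0 + 3572 = 3572$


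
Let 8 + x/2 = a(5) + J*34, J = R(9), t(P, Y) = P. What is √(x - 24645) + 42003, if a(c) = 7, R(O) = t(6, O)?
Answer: 42003 + I*√24239 ≈ 42003.0 + 155.69*I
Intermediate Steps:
R(O) = 6
J = 6
x = 406 (x = -16 + 2*(7 + 6*34) = -16 + 2*(7 + 204) = -16 + 2*211 = -16 + 422 = 406)
√(x - 24645) + 42003 = √(406 - 24645) + 42003 = √(-24239) + 42003 = I*√24239 + 42003 = 42003 + I*√24239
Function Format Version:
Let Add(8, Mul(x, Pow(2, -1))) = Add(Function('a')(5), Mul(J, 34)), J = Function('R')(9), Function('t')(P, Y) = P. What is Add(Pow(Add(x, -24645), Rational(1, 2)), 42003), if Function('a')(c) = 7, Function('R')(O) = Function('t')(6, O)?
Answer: Add(42003, Mul(I, Pow(24239, Rational(1, 2)))) ≈ Add(42003., Mul(155.69, I))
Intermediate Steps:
Function('R')(O) = 6
J = 6
x = 406 (x = Add(-16, Mul(2, Add(7, Mul(6, 34)))) = Add(-16, Mul(2, Add(7, 204))) = Add(-16, Mul(2, 211)) = Add(-16, 422) = 406)
Add(Pow(Add(x, -24645), Rational(1, 2)), 42003) = Add(Pow(Add(406, -24645), Rational(1, 2)), 42003) = Add(Pow(-24239, Rational(1, 2)), 42003) = Add(Mul(I, Pow(24239, Rational(1, 2))), 42003) = Add(42003, Mul(I, Pow(24239, Rational(1, 2))))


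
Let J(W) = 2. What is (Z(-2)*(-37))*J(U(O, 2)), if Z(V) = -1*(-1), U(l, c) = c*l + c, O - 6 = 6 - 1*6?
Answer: -74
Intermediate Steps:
O = 6 (O = 6 + (6 - 1*6) = 6 + (6 - 6) = 6 + 0 = 6)
U(l, c) = c + c*l
Z(V) = 1
(Z(-2)*(-37))*J(U(O, 2)) = (1*(-37))*2 = -37*2 = -74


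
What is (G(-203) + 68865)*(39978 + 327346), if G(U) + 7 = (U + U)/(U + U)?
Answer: 25293563316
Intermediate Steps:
G(U) = -6 (G(U) = -7 + (U + U)/(U + U) = -7 + (2*U)/((2*U)) = -7 + (2*U)*(1/(2*U)) = -7 + 1 = -6)
(G(-203) + 68865)*(39978 + 327346) = (-6 + 68865)*(39978 + 327346) = 68859*367324 = 25293563316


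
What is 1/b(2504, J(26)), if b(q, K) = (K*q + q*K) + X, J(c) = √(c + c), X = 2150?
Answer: -1075/649770414 + 2504*√13/324885207 ≈ 2.6135e-5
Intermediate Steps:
J(c) = √2*√c (J(c) = √(2*c) = √2*√c)
b(q, K) = 2150 + 2*K*q (b(q, K) = (K*q + q*K) + 2150 = (K*q + K*q) + 2150 = 2*K*q + 2150 = 2150 + 2*K*q)
1/b(2504, J(26)) = 1/(2150 + 2*(√2*√26)*2504) = 1/(2150 + 2*(2*√13)*2504) = 1/(2150 + 10016*√13)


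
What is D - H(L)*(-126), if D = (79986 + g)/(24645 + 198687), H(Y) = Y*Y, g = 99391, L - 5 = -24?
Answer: 10158658729/223332 ≈ 45487.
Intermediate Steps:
L = -19 (L = 5 - 24 = -19)
H(Y) = Y²
D = 179377/223332 (D = (79986 + 99391)/(24645 + 198687) = 179377/223332 ≈ 0.80319)
D - H(L)*(-126) = 179377/223332 - (-19)²*(-126) = 179377/223332 - 361*(-126) = 179377/223332 - 1*(-45486) = 179377/223332 + 45486 = 10158658729/223332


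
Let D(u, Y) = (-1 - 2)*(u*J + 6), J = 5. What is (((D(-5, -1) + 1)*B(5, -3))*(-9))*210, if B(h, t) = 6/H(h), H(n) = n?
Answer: -131544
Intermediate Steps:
D(u, Y) = -18 - 15*u (D(u, Y) = (-1 - 2)*(u*5 + 6) = -3*(5*u + 6) = -3*(6 + 5*u) = -18 - 15*u)
B(h, t) = 6/h
(((D(-5, -1) + 1)*B(5, -3))*(-9))*210 = ((((-18 - 15*(-5)) + 1)*(6/5))*(-9))*210 = ((((-18 + 75) + 1)*(6*(1/5)))*(-9))*210 = (((57 + 1)*(6/5))*(-9))*210 = ((58*(6/5))*(-9))*210 = ((348/5)*(-9))*210 = -3132/5*210 = -131544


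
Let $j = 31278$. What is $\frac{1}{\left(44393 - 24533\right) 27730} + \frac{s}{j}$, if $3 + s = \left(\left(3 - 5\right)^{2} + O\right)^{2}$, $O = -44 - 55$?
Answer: $\frac{21233230867}{73612612600} \approx 0.28845$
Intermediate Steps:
$O = -99$
$s = 9022$ ($s = -3 + \left(\left(3 - 5\right)^{2} - 99\right)^{2} = -3 + \left(\left(-2\right)^{2} - 99\right)^{2} = -3 + \left(4 - 99\right)^{2} = -3 + \left(-95\right)^{2} = -3 + 9025 = 9022$)
$\frac{1}{\left(44393 - 24533\right) 27730} + \frac{s}{j} = \frac{1}{\left(44393 - 24533\right) 27730} + \frac{9022}{31278} = \frac{1}{19860} \cdot \frac{1}{27730} + 9022 \cdot \frac{1}{31278} = \frac{1}{19860} \cdot \frac{1}{27730} + \frac{347}{1203} = \frac{1}{550717800} + \frac{347}{1203} = \frac{21233230867}{73612612600}$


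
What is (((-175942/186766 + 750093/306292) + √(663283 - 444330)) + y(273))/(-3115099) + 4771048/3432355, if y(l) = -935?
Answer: 425189696559468969581087/305821157993237402554220 - √218953/3115099 ≈ 1.3902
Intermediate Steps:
(((-175942/186766 + 750093/306292) + √(663283 - 444330)) + y(273))/(-3115099) + 4771048/3432355 = (((-175942/186766 + 750093/306292) + √(663283 - 444330)) - 935)/(-3115099) + 4771048/3432355 = (((-175942*1/186766 + 750093*(1/306292)) + √218953) - 935)*(-1/3115099) + 4771048*(1/3432355) = (((-87971/93383 + 750093/306292) + √218953) - 935)*(-1/3115099) + 4771048/3432355 = ((43101121087/28602465836 + √218953) - 935)*(-1/3115099) + 4771048/3432355 = (-26700204435573/28602465836 + √218953)*(-1/3115099) + 4771048/3432355 = (26700204435573/89099512723257764 - √218953/3115099) + 4771048/3432355 = 425189696559468969581087/305821157993237402554220 - √218953/3115099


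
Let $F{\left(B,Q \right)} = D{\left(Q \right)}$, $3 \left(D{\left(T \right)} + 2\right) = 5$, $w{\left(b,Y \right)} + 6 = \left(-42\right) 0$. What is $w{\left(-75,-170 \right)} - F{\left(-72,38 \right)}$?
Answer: $- \frac{17}{3} \approx -5.6667$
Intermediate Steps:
$w{\left(b,Y \right)} = -6$ ($w{\left(b,Y \right)} = -6 - 0 = -6 + 0 = -6$)
$D{\left(T \right)} = - \frac{1}{3}$ ($D{\left(T \right)} = -2 + \frac{1}{3} \cdot 5 = -2 + \frac{5}{3} = - \frac{1}{3}$)
$F{\left(B,Q \right)} = - \frac{1}{3}$
$w{\left(-75,-170 \right)} - F{\left(-72,38 \right)} = -6 - - \frac{1}{3} = -6 + \frac{1}{3} = - \frac{17}{3}$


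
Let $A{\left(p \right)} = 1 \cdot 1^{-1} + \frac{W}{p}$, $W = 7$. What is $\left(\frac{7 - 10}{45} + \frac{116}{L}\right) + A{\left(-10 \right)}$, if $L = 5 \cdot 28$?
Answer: $\frac{223}{210} \approx 1.0619$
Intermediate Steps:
$A{\left(p \right)} = 1 + \frac{7}{p}$ ($A{\left(p \right)} = 1 \cdot 1^{-1} + \frac{7}{p} = 1 \cdot 1 + \frac{7}{p} = 1 + \frac{7}{p}$)
$L = 140$
$\left(\frac{7 - 10}{45} + \frac{116}{L}\right) + A{\left(-10 \right)} = \left(\frac{7 - 10}{45} + \frac{116}{140}\right) + \frac{7 - 10}{-10} = \left(\left(7 - 10\right) \frac{1}{45} + 116 \cdot \frac{1}{140}\right) - - \frac{3}{10} = \left(\left(-3\right) \frac{1}{45} + \frac{29}{35}\right) + \frac{3}{10} = \left(- \frac{1}{15} + \frac{29}{35}\right) + \frac{3}{10} = \frac{16}{21} + \frac{3}{10} = \frac{223}{210}$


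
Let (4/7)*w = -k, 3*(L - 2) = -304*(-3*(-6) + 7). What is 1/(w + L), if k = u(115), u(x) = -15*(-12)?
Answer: -3/8539 ≈ -0.00035133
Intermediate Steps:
u(x) = 180
L = -7594/3 (L = 2 + (-304*(-3*(-6) + 7))/3 = 2 + (-304*(18 + 7))/3 = 2 + (-304*25)/3 = 2 + (⅓)*(-7600) = 2 - 7600/3 = -7594/3 ≈ -2531.3)
k = 180
w = -315 (w = 7*(-1*180)/4 = (7/4)*(-180) = -315)
1/(w + L) = 1/(-315 - 7594/3) = 1/(-8539/3) = -3/8539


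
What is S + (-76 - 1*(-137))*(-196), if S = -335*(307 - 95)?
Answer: -82976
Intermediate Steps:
S = -71020 (S = -335*212 = -71020)
S + (-76 - 1*(-137))*(-196) = -71020 + (-76 - 1*(-137))*(-196) = -71020 + (-76 + 137)*(-196) = -71020 + 61*(-196) = -71020 - 11956 = -82976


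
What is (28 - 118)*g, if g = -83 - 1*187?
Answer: 24300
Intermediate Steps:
g = -270 (g = -83 - 187 = -270)
(28 - 118)*g = (28 - 118)*(-270) = -90*(-270) = 24300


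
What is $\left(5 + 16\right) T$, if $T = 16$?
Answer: $336$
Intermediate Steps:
$\left(5 + 16\right) T = \left(5 + 16\right) 16 = 21 \cdot 16 = 336$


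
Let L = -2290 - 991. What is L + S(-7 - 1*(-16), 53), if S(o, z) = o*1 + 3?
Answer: -3269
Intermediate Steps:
L = -3281
S(o, z) = 3 + o (S(o, z) = o + 3 = 3 + o)
L + S(-7 - 1*(-16), 53) = -3281 + (3 + (-7 - 1*(-16))) = -3281 + (3 + (-7 + 16)) = -3281 + (3 + 9) = -3281 + 12 = -3269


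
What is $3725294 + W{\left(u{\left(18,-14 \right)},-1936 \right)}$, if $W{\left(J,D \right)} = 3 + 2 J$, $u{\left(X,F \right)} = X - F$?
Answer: $3725361$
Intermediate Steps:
$3725294 + W{\left(u{\left(18,-14 \right)},-1936 \right)} = 3725294 + \left(3 + 2 \left(18 - -14\right)\right) = 3725294 + \left(3 + 2 \left(18 + 14\right)\right) = 3725294 + \left(3 + 2 \cdot 32\right) = 3725294 + \left(3 + 64\right) = 3725294 + 67 = 3725361$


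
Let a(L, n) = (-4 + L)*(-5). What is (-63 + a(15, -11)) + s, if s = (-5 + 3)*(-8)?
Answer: -102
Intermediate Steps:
s = 16 (s = -2*(-8) = 16)
a(L, n) = 20 - 5*L
(-63 + a(15, -11)) + s = (-63 + (20 - 5*15)) + 16 = (-63 + (20 - 75)) + 16 = (-63 - 55) + 16 = -118 + 16 = -102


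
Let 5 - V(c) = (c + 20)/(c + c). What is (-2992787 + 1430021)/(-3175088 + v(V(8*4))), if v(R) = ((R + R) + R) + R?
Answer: 6251064/12700285 ≈ 0.49220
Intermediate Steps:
V(c) = 5 - (20 + c)/(2*c) (V(c) = 5 - (c + 20)/(c + c) = 5 - (20 + c)/(2*c))
v(R) = 4*R (v(R) = (2*R + R) + R = 3*R + R = 4*R)
(-2992787 + 1430021)/(-3175088 + v(V(8*4))) = (-2992787 + 1430021)/(-3175088 + 4*(9/2 - 10/(8*4))) = -1562766/(-3175088 + 4*(9/2 - 10/32)) = -1562766/(-3175088 + 4*(9/2 - 10*1/32)) = -1562766/(-3175088 + 4*(9/2 - 5/16)) = -1562766/(-3175088 + 4*(67/16)) = -1562766/(-3175088 + 67/4) = -1562766/(-12700285/4) = -1562766*(-4/12700285) = 6251064/12700285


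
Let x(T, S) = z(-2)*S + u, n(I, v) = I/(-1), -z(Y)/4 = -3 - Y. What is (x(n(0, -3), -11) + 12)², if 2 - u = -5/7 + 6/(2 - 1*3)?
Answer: 26569/49 ≈ 542.22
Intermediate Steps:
z(Y) = 12 + 4*Y (z(Y) = -4*(-3 - Y) = 12 + 4*Y)
n(I, v) = -I (n(I, v) = I*(-1) = -I)
u = 61/7 (u = 2 - (-5/7 + 6/(2 - 1*3)) = 2 - (-5*⅐ + 6/(2 - 3)) = 2 - (-5/7 + 6/(-1)) = 2 - (-5/7 + 6*(-1)) = 2 - (-5/7 - 6) = 2 - 1*(-47/7) = 2 + 47/7 = 61/7 ≈ 8.7143)
x(T, S) = 61/7 + 4*S (x(T, S) = (12 + 4*(-2))*S + 61/7 = (12 - 8)*S + 61/7 = 4*S + 61/7 = 61/7 + 4*S)
(x(n(0, -3), -11) + 12)² = ((61/7 + 4*(-11)) + 12)² = ((61/7 - 44) + 12)² = (-247/7 + 12)² = (-163/7)² = 26569/49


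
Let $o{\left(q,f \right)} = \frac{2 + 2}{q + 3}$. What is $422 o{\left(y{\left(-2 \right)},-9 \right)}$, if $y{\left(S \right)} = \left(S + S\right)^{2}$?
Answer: $\frac{1688}{19} \approx 88.842$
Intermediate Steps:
$y{\left(S \right)} = 4 S^{2}$ ($y{\left(S \right)} = \left(2 S\right)^{2} = 4 S^{2}$)
$o{\left(q,f \right)} = \frac{4}{3 + q}$
$422 o{\left(y{\left(-2 \right)},-9 \right)} = 422 \frac{4}{3 + 4 \left(-2\right)^{2}} = 422 \frac{4}{3 + 4 \cdot 4} = 422 \frac{4}{3 + 16} = 422 \cdot \frac{4}{19} = \frac{1688}{19}$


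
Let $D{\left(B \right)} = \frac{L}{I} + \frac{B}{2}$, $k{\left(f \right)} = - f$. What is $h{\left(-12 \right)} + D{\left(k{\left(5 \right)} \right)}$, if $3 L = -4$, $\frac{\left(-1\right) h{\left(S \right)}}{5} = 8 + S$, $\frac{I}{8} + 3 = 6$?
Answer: $\frac{157}{9} \approx 17.444$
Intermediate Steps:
$I = 24$ ($I = -24 + 8 \cdot 6 = -24 + 48 = 24$)
$h{\left(S \right)} = -40 - 5 S$ ($h{\left(S \right)} = - 5 \left(8 + S\right) = -40 - 5 S$)
$L = - \frac{4}{3}$ ($L = \frac{1}{3} \left(-4\right) = - \frac{4}{3} \approx -1.3333$)
$D{\left(B \right)} = - \frac{1}{18} + \frac{B}{2}$ ($D{\left(B \right)} = - \frac{4}{3 \cdot 24} + \frac{B}{2} = \left(- \frac{4}{3}\right) \frac{1}{24} + B \frac{1}{2} = - \frac{1}{18} + \frac{B}{2}$)
$h{\left(-12 \right)} + D{\left(k{\left(5 \right)} \right)} = \left(-40 - -60\right) + \left(- \frac{1}{18} + \frac{\left(-1\right) 5}{2}\right) = \left(-40 + 60\right) + \left(- \frac{1}{18} + \frac{1}{2} \left(-5\right)\right) = 20 - \frac{23}{9} = \frac{157}{9}$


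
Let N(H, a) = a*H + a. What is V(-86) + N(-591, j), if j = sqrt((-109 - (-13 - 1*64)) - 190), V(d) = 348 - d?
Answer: 434 - 590*I*sqrt(222) ≈ 434.0 - 8790.8*I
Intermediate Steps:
j = I*sqrt(222) (j = sqrt((-109 - (-13 - 64)) - 190) = sqrt((-109 - 1*(-77)) - 190) = sqrt((-109 + 77) - 190) = sqrt(-32 - 190) = sqrt(-222) = I*sqrt(222) ≈ 14.9*I)
N(H, a) = a + H*a (N(H, a) = H*a + a = a + H*a)
V(-86) + N(-591, j) = (348 - 1*(-86)) + (I*sqrt(222))*(1 - 591) = (348 + 86) + (I*sqrt(222))*(-590) = 434 - 590*I*sqrt(222)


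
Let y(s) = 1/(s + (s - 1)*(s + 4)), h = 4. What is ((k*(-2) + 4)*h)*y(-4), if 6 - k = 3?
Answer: 2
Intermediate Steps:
k = 3 (k = 6 - 1*3 = 6 - 3 = 3)
y(s) = 1/(s + (-1 + s)*(4 + s))
((k*(-2) + 4)*h)*y(-4) = ((3*(-2) + 4)*4)/(-4 + (-4)**2 + 4*(-4)) = ((-6 + 4)*4)/(-4 + 16 - 16) = -2*4/(-4) = -8*(-1/4) = 2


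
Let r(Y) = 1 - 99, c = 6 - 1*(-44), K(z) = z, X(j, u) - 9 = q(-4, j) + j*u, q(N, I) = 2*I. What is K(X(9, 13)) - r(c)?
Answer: 242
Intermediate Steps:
X(j, u) = 9 + 2*j + j*u (X(j, u) = 9 + (2*j + j*u) = 9 + 2*j + j*u)
c = 50 (c = 6 + 44 = 50)
r(Y) = -98
K(X(9, 13)) - r(c) = (9 + 2*9 + 9*13) - 1*(-98) = (9 + 18 + 117) + 98 = 144 + 98 = 242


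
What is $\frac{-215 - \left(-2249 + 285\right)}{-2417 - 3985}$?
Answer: $- \frac{53}{194} \approx -0.2732$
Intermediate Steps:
$\frac{-215 - \left(-2249 + 285\right)}{-2417 - 3985} = \frac{-215 - -1964}{-6402} = \left(-215 + 1964\right) \left(- \frac{1}{6402}\right) = 1749 \left(- \frac{1}{6402}\right) = - \frac{53}{194}$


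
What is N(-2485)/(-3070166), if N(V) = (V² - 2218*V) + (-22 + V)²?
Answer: -8986002/1535083 ≈ -5.8538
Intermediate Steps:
N(V) = V² + (-22 + V)² - 2218*V
N(-2485)/(-3070166) = (484 - 2262*(-2485) + 2*(-2485)²)/(-3070166) = (484 + 5621070 + 2*6175225)*(-1/3070166) = (484 + 5621070 + 12350450)*(-1/3070166) = 17972004*(-1/3070166) = -8986002/1535083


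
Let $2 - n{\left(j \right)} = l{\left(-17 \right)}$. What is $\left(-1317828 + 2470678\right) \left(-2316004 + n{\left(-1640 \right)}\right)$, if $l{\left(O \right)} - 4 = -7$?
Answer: $-2669999447150$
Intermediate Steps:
$l{\left(O \right)} = -3$ ($l{\left(O \right)} = 4 - 7 = -3$)
$n{\left(j \right)} = 5$ ($n{\left(j \right)} = 2 - -3 = 2 + 3 = 5$)
$\left(-1317828 + 2470678\right) \left(-2316004 + n{\left(-1640 \right)}\right) = \left(-1317828 + 2470678\right) \left(-2316004 + 5\right) = 1152850 \left(-2315999\right) = -2669999447150$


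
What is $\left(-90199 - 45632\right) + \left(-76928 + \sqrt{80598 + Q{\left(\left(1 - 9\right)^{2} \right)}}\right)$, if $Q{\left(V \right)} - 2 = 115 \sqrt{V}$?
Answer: $-212759 + 4 \sqrt{5095} \approx -2.1247 \cdot 10^{5}$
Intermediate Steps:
$Q{\left(V \right)} = 2 + 115 \sqrt{V}$
$\left(-90199 - 45632\right) + \left(-76928 + \sqrt{80598 + Q{\left(\left(1 - 9\right)^{2} \right)}}\right) = \left(-90199 - 45632\right) - \left(76928 - \sqrt{80598 + \left(2 + 115 \sqrt{\left(1 - 9\right)^{2}}\right)}\right) = \left(-90199 - 45632\right) - \left(76928 - \sqrt{80598 + \left(2 + 115 \sqrt{\left(-8\right)^{2}}\right)}\right) = -135831 - \left(76928 - \sqrt{80598 + \left(2 + 115 \sqrt{64}\right)}\right) = -135831 - \left(76928 - \sqrt{80598 + \left(2 + 115 \cdot 8\right)}\right) = -135831 - \left(76928 - \sqrt{80598 + \left(2 + 920\right)}\right) = -135831 - \left(76928 - \sqrt{80598 + 922}\right) = -135831 - \left(76928 - \sqrt{81520}\right) = -135831 - \left(76928 - 4 \sqrt{5095}\right) = -212759 + 4 \sqrt{5095}$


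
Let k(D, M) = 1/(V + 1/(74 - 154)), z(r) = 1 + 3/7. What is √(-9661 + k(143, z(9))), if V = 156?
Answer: I*√1504462487181/12479 ≈ 98.29*I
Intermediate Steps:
z(r) = 10/7 (z(r) = 1 + 3*(⅐) = 1 + 3/7 = 10/7)
k(D, M) = 80/12479 (k(D, M) = 1/(156 + 1/(74 - 154)) = 1/(156 + 1/(-80)) = 1/(156 - 1/80) = 1/(12479/80) = 80/12479)
√(-9661 + k(143, z(9))) = √(-9661 + 80/12479) = √(-120559539/12479) = I*√1504462487181/12479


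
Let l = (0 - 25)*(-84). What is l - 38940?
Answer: -36840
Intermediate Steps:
l = 2100 (l = -25*(-84) = 2100)
l - 38940 = 2100 - 38940 = -36840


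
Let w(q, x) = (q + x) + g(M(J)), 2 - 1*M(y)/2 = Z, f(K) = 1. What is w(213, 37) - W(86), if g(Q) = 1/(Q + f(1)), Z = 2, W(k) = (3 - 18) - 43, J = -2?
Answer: 309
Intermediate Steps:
W(k) = -58 (W(k) = -15 - 43 = -58)
M(y) = 0 (M(y) = 4 - 2*2 = 4 - 4 = 0)
g(Q) = 1/(1 + Q) (g(Q) = 1/(Q + 1) = 1/(1 + Q))
w(q, x) = 1 + q + x (w(q, x) = (q + x) + 1/(1 + 0) = (q + x) + 1/1 = (q + x) + 1 = 1 + q + x)
w(213, 37) - W(86) = (1 + 213 + 37) - 1*(-58) = 251 + 58 = 309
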